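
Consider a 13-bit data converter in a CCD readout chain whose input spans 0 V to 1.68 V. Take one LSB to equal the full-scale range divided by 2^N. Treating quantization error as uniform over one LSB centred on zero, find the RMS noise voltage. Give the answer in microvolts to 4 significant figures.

Full-scale range = 1.68 V.
LSB = 1.68 V / 2^13 = 205.078 µV.
σ_q = LSB/√12 = 205.078 µV/3.4641 = 59.20 µV.

59.20 µV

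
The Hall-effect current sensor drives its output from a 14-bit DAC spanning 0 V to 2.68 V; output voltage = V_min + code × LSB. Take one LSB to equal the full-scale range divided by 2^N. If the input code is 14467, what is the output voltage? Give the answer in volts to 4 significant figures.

2.366 V

Range is 2.68 V. LSB = 2.68 V / 2^14.
Output = V_min + (14467/16384) × range = 0 + 0.882996 × 2.68 V
      = 0 + 2.36643 = 2.36643 V.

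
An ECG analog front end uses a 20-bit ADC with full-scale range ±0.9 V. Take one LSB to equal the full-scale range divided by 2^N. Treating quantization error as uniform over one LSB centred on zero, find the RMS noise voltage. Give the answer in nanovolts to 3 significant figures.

496 nV

Span: 0.9 V − (-0.9 V) = 1.8 V.
LSB = 1.8 V / 2^20 = 1.7166 µV.
RMS of a uniform error over width LSB is LSB/√12 = 496 nV.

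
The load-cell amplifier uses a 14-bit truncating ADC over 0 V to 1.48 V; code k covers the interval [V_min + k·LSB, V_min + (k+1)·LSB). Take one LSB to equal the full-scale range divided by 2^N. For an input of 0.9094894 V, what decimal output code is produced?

V_FS = 1.48 V. LSB = 1.48 V / 2^14 ≈ 90.33 µV.
code = ⌊(V_in − V_min)/LSB⌋ = ⌊(V_in − V_min) × 2^14 / range⌋
     = ⌊(0.9094894 − (0)) × 16384 / 1.48⌋ = ⌊0.9094894 × 16384/1.48⌋
     = ⌊10068.293⌋ = 10068.

10068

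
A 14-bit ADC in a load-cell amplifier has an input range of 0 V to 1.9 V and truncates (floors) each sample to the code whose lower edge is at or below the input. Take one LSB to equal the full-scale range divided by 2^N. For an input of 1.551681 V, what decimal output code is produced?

13380

Range is 1.9 V. LSB = 1.9 V / 2^14 ≈ 116.0 µV.
(V_in − V_min) × 2^14/range = (1.551681 − (0)) × 16384/1.9 = 13380.390.
Floor → code = 13380.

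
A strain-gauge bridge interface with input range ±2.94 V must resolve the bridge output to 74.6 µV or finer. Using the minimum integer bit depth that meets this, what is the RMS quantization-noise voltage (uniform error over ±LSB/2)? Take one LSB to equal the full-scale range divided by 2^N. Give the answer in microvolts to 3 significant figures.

Range = 2.94 − (-2.94) = 5.88 V.
5.88 V / 74.6 µV = 78820. Since 2^16 = 65536 and 2^17 = 131072, N = 17.
One LSB is 5.88 V / 131072 = 44.861 µV.
σ_q = LSB/√12 = 44.861 µV/3.4641 = 13.0 µV.

13.0 µV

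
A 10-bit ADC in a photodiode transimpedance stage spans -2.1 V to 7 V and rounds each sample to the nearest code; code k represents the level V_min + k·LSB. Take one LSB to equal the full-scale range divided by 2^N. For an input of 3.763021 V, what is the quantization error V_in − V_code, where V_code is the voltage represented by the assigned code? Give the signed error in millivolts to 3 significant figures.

Span: 7 V − (-2.1 V) = 9.1 V. LSB = 9.1 V / 2^10 ≈ 8.887 mV.
Position in LSBs: (3.763021 − (-2.1)) × 1024/9.1 = 659.7509; rounding gives k = 660.
Reconstructed level: -2.1 + 660 × 9.1/1024 V = 3.765234375 V.
e = 3.763021 − (3.765234375) = −2.21 mV.

−2.21 mV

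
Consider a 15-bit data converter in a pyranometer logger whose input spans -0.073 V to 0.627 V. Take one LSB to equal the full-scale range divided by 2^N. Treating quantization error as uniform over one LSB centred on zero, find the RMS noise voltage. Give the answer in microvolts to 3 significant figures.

The full-scale span is 0.627 − (-0.073) = 0.7 V.
One LSB is 0.7 V / 32768 = 21.362 µV.
σ_q = LSB/√12 = 21.362 µV/3.4641 = 6.17 µV.

6.17 µV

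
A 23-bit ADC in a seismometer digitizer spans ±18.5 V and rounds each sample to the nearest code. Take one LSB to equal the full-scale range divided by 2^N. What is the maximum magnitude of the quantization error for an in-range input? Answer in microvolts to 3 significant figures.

Full-scale range = 18.5 V − (-18.5 V) = 37 V.
Step size = 37/8388608 V = 4.4107 µV.
Worst-case error for round-to-nearest is half an LSB: 2.21 µV.

2.21 µV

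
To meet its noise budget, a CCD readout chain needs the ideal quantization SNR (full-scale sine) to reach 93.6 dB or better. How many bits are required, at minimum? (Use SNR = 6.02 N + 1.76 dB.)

Required N = ⌈(93.6 − 1.76)/6.02⌉ = ⌈15.256⌉ = 16.

16 bits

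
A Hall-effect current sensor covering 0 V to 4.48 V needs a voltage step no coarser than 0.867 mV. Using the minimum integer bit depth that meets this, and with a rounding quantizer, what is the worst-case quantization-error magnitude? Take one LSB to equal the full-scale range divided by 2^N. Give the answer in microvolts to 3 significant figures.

Range is 4.48 V.
Levels needed ≥ 4.48/0.867 mV = 5167. 2^13 = 8192 suffices, so N_min = 13.
LSB = 4.48 V ÷ 2^13 = 4.48/8192 V = 0.54688 mV.
Max error for round-to-nearest is LSB/2 = 273 µV.

273 µV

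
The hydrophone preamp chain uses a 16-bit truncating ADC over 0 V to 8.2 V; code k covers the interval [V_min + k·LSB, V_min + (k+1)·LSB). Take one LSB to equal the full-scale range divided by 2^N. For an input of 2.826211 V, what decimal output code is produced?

22587

Full-scale range = 8.2 V. LSB = 8.2 V / 2^16 ≈ 125.1 µV.
V_in − V_min = 2.826211 − (0) = 2.826211 V.
Divide by LSB: 2.826211 × 65536/8.2 = 22587.6298.
Truncating gives code 22587.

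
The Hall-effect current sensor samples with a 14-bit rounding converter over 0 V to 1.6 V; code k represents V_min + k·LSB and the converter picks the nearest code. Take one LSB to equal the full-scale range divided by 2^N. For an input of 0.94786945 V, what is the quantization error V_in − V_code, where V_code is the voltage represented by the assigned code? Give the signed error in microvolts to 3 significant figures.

Full-scale range = 1.6 V. LSB = 1.6 V / 2^14 ≈ 97.66 µV.
Position in LSBs: (0.94786945 − (0)) × 16384/1.6 = 9706.1832; rounding gives k = 9706.
Reconstructed level: 0 + 9706 × 1.6/16384 V = 0.94785156250 V.
e = 0.94786945 − (0.94785156250) = +17.9 µV.

+17.9 µV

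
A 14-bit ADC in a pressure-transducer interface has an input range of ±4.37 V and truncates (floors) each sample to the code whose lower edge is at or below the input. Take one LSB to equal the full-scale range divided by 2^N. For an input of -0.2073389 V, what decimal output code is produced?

Range = 4.37 − (-4.37) = 8.74 V. LSB = 8.74 V / 2^14 ≈ 0.5334 mV.
code = ⌊(V_in − V_min)/LSB⌋ = ⌊(V_in − V_min) × 2^14 / range⌋
     = ⌊(-0.2073389 − (-4.37)) × 16384 / 8.74⌋ = ⌊4.1626611 × 16384/8.74⌋
     = ⌊7803.323⌋ = 7803.

7803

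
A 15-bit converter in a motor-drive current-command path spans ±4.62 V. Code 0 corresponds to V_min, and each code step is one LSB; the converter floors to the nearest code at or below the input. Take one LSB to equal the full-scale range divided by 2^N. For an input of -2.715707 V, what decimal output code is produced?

The full-scale span is 4.62 − (-4.62) = 9.24 V. LSB = 9.24 V / 2^15 ≈ 282.0 µV.
(V_in − V_min) × 2^15/range = (-2.715707 − (-4.62)) × 32768/9.24 = 6753.233.
Floor → code = 6753.

6753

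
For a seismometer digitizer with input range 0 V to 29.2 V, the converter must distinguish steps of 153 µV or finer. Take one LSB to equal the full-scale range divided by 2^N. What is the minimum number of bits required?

18 bits

Span = 29.2 V.
Need 2^N ≥ 29.2 V / 153 µV = 190800 → N_min = 18.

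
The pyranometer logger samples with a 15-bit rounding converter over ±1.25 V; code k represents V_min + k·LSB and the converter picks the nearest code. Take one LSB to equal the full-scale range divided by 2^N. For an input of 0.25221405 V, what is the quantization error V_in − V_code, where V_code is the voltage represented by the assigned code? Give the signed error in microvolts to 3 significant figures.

Span: 1.25 V − (-1.25 V) = 2.5 V. LSB = 2.5 V / 2^15 ≈ 76.29 µV.
(V_in − V_min)/LSB = (0.25221405 − (-1.25)) × 32768/2.5 = 19689.8200 → nearest code k = 19690.
Reconstructed level: -1.25 + 19690 × 2.5/32768 V = 0.25222778320 V.
e = 0.25221405 − (0.25222778320) = −13.7 µV.

−13.7 µV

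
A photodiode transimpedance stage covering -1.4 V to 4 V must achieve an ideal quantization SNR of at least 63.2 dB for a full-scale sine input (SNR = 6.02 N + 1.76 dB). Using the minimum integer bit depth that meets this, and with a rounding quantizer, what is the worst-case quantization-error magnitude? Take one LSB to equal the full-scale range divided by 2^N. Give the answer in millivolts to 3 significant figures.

The full-scale span is 4 − (-1.4) = 5.4 V.
Solving 6.02 N ≥ 63.2 − 1.76: N ≥ 10.206. Round up → N = 11.
LSB = 5.4 V / 2^11 = 2.6367 mV.
|e|_max = LSB/2 = 1.32 mV.

1.32 mV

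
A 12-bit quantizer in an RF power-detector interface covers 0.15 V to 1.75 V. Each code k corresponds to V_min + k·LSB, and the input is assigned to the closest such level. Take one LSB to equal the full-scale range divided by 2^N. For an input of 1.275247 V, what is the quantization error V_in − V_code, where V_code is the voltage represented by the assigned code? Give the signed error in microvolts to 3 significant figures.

Full-scale range = 1.75 V − (0.15 V) = 1.6 V. LSB = 1.6 V / 2^12 ≈ 390.6 µV.
Position in LSBs: (1.275247 − (0.15)) × 4096/1.6 = 2880.6323; rounding gives k = 2881.
Reconstructed level: 0.15 + 2881 × 1.6/4096 V = 1.275390625 V.
V_in − V_code = 1.275247 − (1.275390625) = −144 µV.

−144 µV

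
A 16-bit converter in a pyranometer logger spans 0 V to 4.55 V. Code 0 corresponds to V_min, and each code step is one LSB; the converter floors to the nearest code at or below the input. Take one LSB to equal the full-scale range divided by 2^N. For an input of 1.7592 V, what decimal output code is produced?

25338

Range is 4.55 V. LSB = 4.55 V / 2^16 ≈ 69.43 µV.
V_in − V_min = 1.7592 − (0) = 1.7592 V.
Divide by LSB: 1.7592 × 65536/4.55 = 25338.6662.
Truncating gives code 25338.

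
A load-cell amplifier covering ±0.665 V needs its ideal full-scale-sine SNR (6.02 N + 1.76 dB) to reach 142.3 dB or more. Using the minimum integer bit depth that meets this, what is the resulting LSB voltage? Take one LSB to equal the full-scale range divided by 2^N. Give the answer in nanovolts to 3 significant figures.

Range = 0.665 − (-0.665) = 1.33 V.
Required N = ⌈(142.3 − 1.76)/6.02⌉ = ⌈23.346⌉ = 24.
Step size = 1.33/16777216 V = 79.3 nV.

79.3 nV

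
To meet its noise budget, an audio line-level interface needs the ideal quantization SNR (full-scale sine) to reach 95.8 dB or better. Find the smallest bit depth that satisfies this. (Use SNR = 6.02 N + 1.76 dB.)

16 bits

Required N = ⌈(95.8 − 1.76)/6.02⌉ = ⌈15.621⌉ = 16.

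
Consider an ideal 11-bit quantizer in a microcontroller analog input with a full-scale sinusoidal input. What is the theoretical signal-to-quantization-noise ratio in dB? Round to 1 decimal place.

SNR = 6.02·11 + 1.76 = 67.98 dB.

68.0 dB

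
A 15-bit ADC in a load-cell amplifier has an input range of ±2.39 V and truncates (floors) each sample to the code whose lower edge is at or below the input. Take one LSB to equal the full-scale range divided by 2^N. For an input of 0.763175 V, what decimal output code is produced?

21615

Span: 2.39 V − (-2.39 V) = 4.78 V. LSB = 4.78 V / 2^15 ≈ 145.9 µV.
code = ⌊(V_in − V_min)/LSB⌋ = ⌊(V_in − V_min) × 2^15 / range⌋
     = ⌊(0.763175 − (-2.39)) × 32768 / 4.78⌋ = ⌊3.153175 × 32768/4.78⌋
     = ⌊21615.740⌋ = 21615.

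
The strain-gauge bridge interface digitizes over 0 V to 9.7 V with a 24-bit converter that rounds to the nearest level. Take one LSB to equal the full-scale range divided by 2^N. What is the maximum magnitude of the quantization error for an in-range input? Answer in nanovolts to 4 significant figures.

289.1 nV

V_FS = 9.7 V.
Step size = 9.7/16777216 V = 0.578165 µV.
Worst-case error for round-to-nearest is half an LSB: 289.1 nV.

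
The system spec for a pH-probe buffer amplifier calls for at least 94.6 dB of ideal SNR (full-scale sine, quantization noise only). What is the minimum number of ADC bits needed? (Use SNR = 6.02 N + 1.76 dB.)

Required N = ⌈(94.6 − 1.76)/6.02⌉ = ⌈15.422⌉ = 16.

16 bits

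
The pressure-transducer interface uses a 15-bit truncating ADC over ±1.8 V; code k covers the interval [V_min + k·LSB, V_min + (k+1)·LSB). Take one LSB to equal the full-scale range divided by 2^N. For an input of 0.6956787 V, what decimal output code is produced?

Range = 1.8 − (-1.8) = 3.6 V. LSB = 3.6 V / 2^15 ≈ 109.9 µV.
V_in − V_min = 0.6956787 − (-1.8) = 2.4956787 V.
Divide by LSB: 2.4956787 × 32768/3.6 = 22716.2221.
Truncating gives code 22716.

22716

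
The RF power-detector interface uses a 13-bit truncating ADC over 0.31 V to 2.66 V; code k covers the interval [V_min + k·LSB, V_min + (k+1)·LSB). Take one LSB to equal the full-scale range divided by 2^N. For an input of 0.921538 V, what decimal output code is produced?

2131

The full-scale span is 2.66 − (0.31) = 2.35 V. LSB = 2.35 V / 2^13 ≈ 286.9 µV.
code = ⌊(V_in − V_min)/LSB⌋ = ⌊(V_in − V_min) × 2^13 / range⌋
     = ⌊(0.921538 − (0.31)) × 8192 / 2.35⌋ = ⌊0.611538 × 8192/2.35⌋
     = ⌊2131.795⌋ = 2131.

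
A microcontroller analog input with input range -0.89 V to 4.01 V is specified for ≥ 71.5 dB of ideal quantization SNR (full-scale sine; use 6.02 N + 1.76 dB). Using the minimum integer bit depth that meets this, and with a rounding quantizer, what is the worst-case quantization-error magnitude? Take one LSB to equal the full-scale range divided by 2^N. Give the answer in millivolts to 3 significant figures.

0.598 mV

Span: 4.01 V − (-0.89 V) = 4.9 V.
N ≥ (71.5 − 1.76)/6.02 = 11.585 → N_min = 12.
LSB = 4.9 V / 2^12 = 1.1963 mV.
|e|_max = LSB/2 = 0.598 mV.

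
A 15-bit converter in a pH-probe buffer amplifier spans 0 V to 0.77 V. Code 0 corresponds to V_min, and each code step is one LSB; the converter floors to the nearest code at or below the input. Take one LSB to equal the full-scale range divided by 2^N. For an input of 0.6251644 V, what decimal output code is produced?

26604

V_FS = 0.77 V. LSB = 0.77 V / 2^15 ≈ 23.50 µV.
code = ⌊(V_in − V_min)/LSB⌋ = ⌊(V_in − V_min) × 2^15 / range⌋
     = ⌊(0.6251644 − (0)) × 32768 / 0.77⌋ = ⌊0.6251644 × 32768/0.77⌋
     = ⌊26604.399⌋ = 26604.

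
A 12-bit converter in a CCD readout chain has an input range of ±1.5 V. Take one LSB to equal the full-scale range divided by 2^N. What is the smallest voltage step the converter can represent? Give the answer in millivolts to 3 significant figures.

0.732 mV

Range = 1.5 − (-1.5) = 3 V.
There are 2^12 = 4096 steps.
LSB = 3 V / 2^12 = 0.732 mV.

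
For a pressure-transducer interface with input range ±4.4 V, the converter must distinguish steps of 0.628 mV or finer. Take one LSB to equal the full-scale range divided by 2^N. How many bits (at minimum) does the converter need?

14 bits

Full-scale range = 4.4 V − (-4.4 V) = 8.8 V.
Required number of levels: 8.8/0.628 mV = 14013; smallest N with 2^N ≥ that is 14.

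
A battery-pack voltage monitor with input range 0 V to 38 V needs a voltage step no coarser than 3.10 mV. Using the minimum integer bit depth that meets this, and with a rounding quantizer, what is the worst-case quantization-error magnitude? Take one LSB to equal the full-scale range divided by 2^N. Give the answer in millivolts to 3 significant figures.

Range is 38 V.
Need 2^N ≥ 38 V / 3.10 mV = 12260 → N_min = 14.
One LSB is 38 V / 16384 = 2.3193 mV.
|e|_max = LSB/2 = 1.16 mV.

1.16 mV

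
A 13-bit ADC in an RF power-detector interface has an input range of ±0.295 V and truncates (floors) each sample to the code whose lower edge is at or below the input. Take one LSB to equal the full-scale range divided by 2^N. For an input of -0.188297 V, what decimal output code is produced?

1481

Range = 0.295 − (-0.295) = 0.59 V. LSB = 0.59 V / 2^13 ≈ 72.02 µV.
V_in − V_min = -0.188297 − (-0.295) = 0.106703 V.
Divide by LSB: 0.106703 × 8192/0.59 = 1481.5440.
Truncating gives code 1481.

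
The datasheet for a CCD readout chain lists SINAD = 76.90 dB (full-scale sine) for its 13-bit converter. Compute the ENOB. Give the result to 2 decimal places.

12.48 bits

Inverting SNR = 6.02 N + 1.76: N_eff = (76.90 − 1.76)/6.02 = 12.4817.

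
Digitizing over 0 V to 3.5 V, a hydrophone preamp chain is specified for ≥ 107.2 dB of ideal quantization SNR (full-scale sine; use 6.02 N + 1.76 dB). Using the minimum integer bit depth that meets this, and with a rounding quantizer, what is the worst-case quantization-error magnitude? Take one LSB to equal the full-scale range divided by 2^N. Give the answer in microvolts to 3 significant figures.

6.68 µV

Span = 3.5 V.
Solving 6.02 N ≥ 107.2 − 1.76: N ≥ 17.515. Round up → N = 18.
LSB = 3.5 V ÷ 2^18 = 3.5/262144 V = 13.351 µV.
|e|_max = LSB/2 = 6.68 µV.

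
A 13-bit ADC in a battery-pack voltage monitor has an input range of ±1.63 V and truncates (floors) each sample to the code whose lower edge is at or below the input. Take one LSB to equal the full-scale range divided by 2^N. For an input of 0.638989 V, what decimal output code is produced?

Span: 1.63 V − (-1.63 V) = 3.26 V. LSB = 3.26 V / 2^13 ≈ 397.9 µV.
V_in − V_min = 0.638989 − (-1.63) = 2.268989 V.
Divide by LSB: 2.268989 × 8192/3.26 = 5701.7049.
Truncating gives code 5701.

5701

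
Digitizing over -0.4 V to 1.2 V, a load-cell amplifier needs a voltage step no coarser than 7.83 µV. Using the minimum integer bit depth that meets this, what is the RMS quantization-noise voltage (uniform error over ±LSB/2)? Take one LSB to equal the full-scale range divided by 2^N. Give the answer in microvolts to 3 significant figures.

Range = 1.2 − (-0.4) = 1.6 V.
Need 2^N ≥ 1.6 V / 7.83 µV = 204300 → N_min = 18.
LSB = 1.6 V / 2^18 = 6.1035 µV.
σ_q = LSB/√12 = 6.1035 µV/3.4641 = 1.76 µV.

1.76 µV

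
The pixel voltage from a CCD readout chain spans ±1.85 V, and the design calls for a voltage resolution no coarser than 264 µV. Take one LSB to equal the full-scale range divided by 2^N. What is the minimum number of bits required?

14 bits

Range = 1.85 − (-1.85) = 3.7 V.
Required number of levels: 3.7/264 µV = 14015; smallest N with 2^N ≥ that is 14.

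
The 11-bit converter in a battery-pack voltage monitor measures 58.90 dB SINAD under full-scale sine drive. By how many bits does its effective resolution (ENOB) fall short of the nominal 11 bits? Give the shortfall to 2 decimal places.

1.51 bits

N_eff = (58.90 − 1.76)/6.02 = 9.4917 bits.
11 − 9.4917 = 1.51 bits below nominal.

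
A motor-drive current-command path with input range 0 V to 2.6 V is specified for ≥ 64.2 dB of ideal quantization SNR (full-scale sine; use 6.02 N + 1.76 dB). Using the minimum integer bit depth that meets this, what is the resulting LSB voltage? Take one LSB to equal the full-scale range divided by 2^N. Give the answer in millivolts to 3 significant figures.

Range is 2.6 V.
N ≥ (64.2 − 1.76)/6.02 = 10.372 → N_min = 11.
One LSB is 2.6 V / 2048 = 1.27 mV.

1.27 mV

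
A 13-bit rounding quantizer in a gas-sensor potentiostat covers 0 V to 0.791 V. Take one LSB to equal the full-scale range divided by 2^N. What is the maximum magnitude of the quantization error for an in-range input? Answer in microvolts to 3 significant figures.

48.3 µV

Span = 0.791 V.
LSB = 0.791 V ÷ 2^13 = 0.791/8192 V = 96.558 µV.
|e|_max = LSB/2 = 48.3 µV.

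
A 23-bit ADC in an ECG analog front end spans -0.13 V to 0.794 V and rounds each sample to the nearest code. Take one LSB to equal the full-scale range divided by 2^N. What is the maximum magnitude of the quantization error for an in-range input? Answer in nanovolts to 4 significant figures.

Span: 0.794 V − (-0.13 V) = 0.924 V.
One LSB is 0.924 V / 8388608 = 110.149 nV.
|e|_max = LSB/2 = 55.07 nV.

55.07 nV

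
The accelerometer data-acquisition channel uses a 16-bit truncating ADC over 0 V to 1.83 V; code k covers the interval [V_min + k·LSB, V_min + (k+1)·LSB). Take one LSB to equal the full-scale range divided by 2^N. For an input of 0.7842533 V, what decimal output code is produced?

Span = 1.83 V. LSB = 1.83 V / 2^16 ≈ 27.92 µV.
code = ⌊(V_in − V_min)/LSB⌋ = ⌊(V_in − V_min) × 2^16 / range⌋
     = ⌊(0.7842533 − (0)) × 65536 / 1.83⌋ = ⌊0.7842533 × 65536/1.83⌋
     = ⌊28085.696⌋ = 28085.

28085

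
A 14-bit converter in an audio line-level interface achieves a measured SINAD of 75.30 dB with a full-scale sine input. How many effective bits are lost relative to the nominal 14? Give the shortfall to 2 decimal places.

Effective bits = (75.30 − 1.76)/6.02 = 12.2159.
14 − 12.2159 = 1.78 bits below nominal.

1.78 bits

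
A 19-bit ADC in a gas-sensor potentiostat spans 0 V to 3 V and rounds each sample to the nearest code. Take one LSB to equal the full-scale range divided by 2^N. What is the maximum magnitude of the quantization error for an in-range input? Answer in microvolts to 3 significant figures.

Full-scale range = 3 V.
LSB = 3 V / 2^19 = 5.7220 µV.
|e|_max = LSB/2 = 2.86 µV.

2.86 µV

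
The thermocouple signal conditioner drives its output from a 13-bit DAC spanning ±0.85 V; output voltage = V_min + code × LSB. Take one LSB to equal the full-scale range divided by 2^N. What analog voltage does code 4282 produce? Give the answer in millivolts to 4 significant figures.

38.60 mV

Span: 0.85 V − (-0.85 V) = 1.7 V. LSB = 1.7 V / 2^13.
V_out = -0.85 + 4282 × (1.7/8192) V
      = -0.85 + 0.888599 = 0.0385986 V.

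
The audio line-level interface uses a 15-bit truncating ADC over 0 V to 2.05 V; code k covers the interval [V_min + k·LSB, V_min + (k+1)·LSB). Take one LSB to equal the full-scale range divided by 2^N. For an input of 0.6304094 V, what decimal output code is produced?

Full-scale range = 2.05 V. LSB = 2.05 V / 2^15 ≈ 62.56 µV.
V_in − V_min = 0.6304094 − (0) = 0.6304094 V.
Divide by LSB: 0.6304094 × 32768/2.05 = 10076.7099.
Truncating gives code 10076.

10076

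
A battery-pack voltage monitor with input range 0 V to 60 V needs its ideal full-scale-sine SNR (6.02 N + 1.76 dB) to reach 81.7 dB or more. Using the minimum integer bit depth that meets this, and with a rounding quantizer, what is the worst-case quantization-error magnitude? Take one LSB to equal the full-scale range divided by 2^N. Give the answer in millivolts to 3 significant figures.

Full-scale range = 60 V.
6.02 N + 1.76 ≥ 81.7 gives N ≥ 13.279, so the minimum integer is 14.
One LSB is 60 V / 16384 = 3.6621 mV.
Max error for round-to-nearest is LSB/2 = 1.83 mV.

1.83 mV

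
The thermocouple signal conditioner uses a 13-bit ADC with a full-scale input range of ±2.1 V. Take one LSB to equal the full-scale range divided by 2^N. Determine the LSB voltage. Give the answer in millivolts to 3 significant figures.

Span: 2.1 V − (-2.1 V) = 4.2 V.
There are 2^13 = 8192 steps.
LSB = 4.2 V ÷ 2^13 = 4.2/8192 V = 0.513 mV.

0.513 mV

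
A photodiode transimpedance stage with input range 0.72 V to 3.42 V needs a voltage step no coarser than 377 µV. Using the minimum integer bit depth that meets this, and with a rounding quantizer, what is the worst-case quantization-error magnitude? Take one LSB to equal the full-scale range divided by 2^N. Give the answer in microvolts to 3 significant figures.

165 µV

Full-scale range = 3.42 V − (0.72 V) = 2.7 V.
2.7 V / 377 µV = 7162. Since 2^12 = 4096 and 2^13 = 8192, N = 13.
LSB = 2.7 V ÷ 2^13 = 2.7/8192 V = 329.59 µV.
Half an LSB is 165 µV.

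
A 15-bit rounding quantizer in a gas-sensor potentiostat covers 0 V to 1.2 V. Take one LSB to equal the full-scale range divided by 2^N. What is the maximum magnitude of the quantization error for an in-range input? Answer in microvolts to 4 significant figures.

Full-scale range = 1.2 V.
Step size = 1.2/32768 V = 36.6211 µV.
|e|_max = LSB/2 = 18.31 µV.

18.31 µV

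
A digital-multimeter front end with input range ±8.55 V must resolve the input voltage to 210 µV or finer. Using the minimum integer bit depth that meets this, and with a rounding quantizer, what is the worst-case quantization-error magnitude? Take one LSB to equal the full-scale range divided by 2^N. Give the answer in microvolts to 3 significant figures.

65.2 µV

Span: 8.55 V − (-8.55 V) = 17.1 V.
Required number of levels: 17.1/210 µV = 81429; smallest N with 2^N ≥ that is 17.
LSB = 17.1 V ÷ 2^17 = 17.1/131072 V = 130.46 µV.
Half an LSB is 65.2 µV.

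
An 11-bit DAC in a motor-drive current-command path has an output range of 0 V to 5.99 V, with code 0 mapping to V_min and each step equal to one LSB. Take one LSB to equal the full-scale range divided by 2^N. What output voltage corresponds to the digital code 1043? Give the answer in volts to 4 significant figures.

Range is 5.99 V. LSB = 5.99 V / 2^11.
V_out = 0 + 1043 × (5.99/2048) V
      = 0 V + 3.05057 V = 3.05057 V.

3.051 V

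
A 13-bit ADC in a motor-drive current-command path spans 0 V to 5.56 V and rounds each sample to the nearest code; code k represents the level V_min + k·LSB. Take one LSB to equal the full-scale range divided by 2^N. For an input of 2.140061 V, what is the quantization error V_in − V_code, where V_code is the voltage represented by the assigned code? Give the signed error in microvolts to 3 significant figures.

+85.4 µV

Full-scale range = 5.56 V. LSB = 5.56 V / 2^13 ≈ 0.6787 mV.
(2.140061 − (0)) / LSB = 2.140061 × 8192/5.56 = 3153.1258. Nearest integer: k = 3153.
V_code = 0 + (3153/8192) × 5.56 = 2.139975586 V.
e = 2.140061 − (2.139975586) = +85.4 µV.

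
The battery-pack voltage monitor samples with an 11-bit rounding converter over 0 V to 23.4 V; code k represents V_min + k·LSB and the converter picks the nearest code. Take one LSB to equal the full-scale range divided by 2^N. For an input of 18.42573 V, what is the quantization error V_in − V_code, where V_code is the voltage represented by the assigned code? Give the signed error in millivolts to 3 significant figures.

Span = 23.4 V. LSB = 23.4 V / 2^11 ≈ 11.43 mV.
(V_in − V_min)/LSB = (18.42573 − (0)) × 2048/23.4 = 1612.6451 → nearest code k = 1613.
V_code = 0 + (1613/2048) × 23.4 = 18.42978516 V.
V_in − V_code = 18.42573 − (18.42978516) = −4.06 mV.

−4.06 mV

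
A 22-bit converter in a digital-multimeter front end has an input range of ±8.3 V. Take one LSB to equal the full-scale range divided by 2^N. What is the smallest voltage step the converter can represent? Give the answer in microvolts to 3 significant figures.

3.96 µV

The full-scale span is 8.3 − (-8.3) = 16.6 V.
There are 2^22 = 4194304 steps.
LSB = 16.6 V / 2^22 = 3.96 µV.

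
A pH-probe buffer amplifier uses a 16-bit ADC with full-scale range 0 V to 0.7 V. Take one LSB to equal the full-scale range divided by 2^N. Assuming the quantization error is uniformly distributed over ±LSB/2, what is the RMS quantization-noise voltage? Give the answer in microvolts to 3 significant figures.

Span = 0.7 V.
LSB = 0.7 V ÷ 2^16 = 0.7/65536 V = 10.681 µV.
RMS of a uniform error over width LSB is LSB/√12 = 3.08 µV.

3.08 µV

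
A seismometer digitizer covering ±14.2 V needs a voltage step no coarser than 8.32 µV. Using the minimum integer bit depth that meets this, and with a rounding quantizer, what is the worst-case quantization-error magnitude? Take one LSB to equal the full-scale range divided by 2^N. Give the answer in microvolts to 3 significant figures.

3.39 µV

The full-scale span is 14.2 − (-14.2) = 28.4 V.
Required number of levels: 28.4/8.32 µV = 3.4135e6; smallest N with 2^N ≥ that is 22.
One LSB is 28.4 V / 4194304 = 6.7711 µV.
Half an LSB is 3.39 µV.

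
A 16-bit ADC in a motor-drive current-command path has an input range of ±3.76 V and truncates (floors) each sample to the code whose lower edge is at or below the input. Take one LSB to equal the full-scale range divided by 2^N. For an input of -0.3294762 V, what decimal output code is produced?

29896

The full-scale span is 3.76 − (-3.76) = 7.52 V. LSB = 7.52 V / 2^16 ≈ 114.7 µV.
V_in − V_min = -0.3294762 − (-3.76) = 3.4305238 V.
Divide by LSB: 3.4305238 × 65536/7.52 = 29896.6500.
Truncating gives code 29896.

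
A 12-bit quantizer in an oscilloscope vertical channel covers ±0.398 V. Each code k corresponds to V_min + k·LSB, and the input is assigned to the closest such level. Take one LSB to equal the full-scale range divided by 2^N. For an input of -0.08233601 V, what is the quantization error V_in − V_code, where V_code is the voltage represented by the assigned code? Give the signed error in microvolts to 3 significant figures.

+62.4 µV

The full-scale span is 0.398 − (-0.398) = 0.796 V. LSB = 0.796 V / 2^12 ≈ 194.3 µV.
(-0.08233601 − (-0.398)) / LSB = 0.31566399 × 4096/0.796 = 1624.3212. Nearest integer: k = 1624.
Reconstructed level: -0.398 + 1624 × 0.796/4096 V = -0.08239843750 V.
Error = V_in − V_code = -0.08233601 − (-0.08239843750) = +62.4 µV.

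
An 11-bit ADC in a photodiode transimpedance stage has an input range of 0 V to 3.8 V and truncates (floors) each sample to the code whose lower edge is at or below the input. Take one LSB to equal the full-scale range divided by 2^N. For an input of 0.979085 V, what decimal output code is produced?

527

Span = 3.8 V. LSB = 3.8 V / 2^11 ≈ 1.855 mV.
(V_in − V_min) × 2^11/range = (0.979085 − (0)) × 2048/3.8 = 527.675.
Floor → code = 527.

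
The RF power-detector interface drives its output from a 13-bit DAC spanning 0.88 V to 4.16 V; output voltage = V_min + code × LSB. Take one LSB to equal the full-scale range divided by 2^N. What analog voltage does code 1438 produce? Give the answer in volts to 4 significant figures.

1.456 V

Range = 4.16 − (0.88) = 3.28 V. LSB = 3.28 V / 2^13.
V_out = 0.88 + 1438 × (3.28/8192) V
      = 0.88 V + 0.575762 V = 1.45576 V.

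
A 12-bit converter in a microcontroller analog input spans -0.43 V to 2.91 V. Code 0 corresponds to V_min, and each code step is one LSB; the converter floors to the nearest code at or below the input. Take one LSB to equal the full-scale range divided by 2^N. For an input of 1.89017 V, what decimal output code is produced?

2845

Range = 2.91 − (-0.43) = 3.34 V. LSB = 3.34 V / 2^12 ≈ 0.8154 mV.
V_in − V_min = 1.89017 − (-0.43) = 2.32017 V.
Divide by LSB: 2.32017 × 4096/3.34 = 2845.3342.
Truncating gives code 2845.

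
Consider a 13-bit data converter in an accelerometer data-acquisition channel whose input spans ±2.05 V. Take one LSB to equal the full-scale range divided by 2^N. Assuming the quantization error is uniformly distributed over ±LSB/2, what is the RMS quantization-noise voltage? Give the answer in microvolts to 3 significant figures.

144 µV

Range = 2.05 − (-2.05) = 4.1 V.
LSB = 4.1 V / 2^13 = 0.50049 mV.
V_rms = LSB/√12 = 0.50049 mV / √12 = 144 µV.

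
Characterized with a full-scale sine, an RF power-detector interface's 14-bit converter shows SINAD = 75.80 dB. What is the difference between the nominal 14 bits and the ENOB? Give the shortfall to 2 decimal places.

1.70 bits

ENOB = (SINAD − 1.76)/6.02 = (75.80 − 1.76)/6.02 = 12.2990 bits.
14 − 12.2990 = 1.70 bits below nominal.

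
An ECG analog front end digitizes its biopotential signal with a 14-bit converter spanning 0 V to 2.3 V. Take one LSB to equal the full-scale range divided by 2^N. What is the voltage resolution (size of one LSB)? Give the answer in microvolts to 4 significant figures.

140.4 µV

V_FS = 2.3 V.
Number of codes = 2^14 = 16384.
LSB = 2.3 V / 2^14 = 140.4 µV.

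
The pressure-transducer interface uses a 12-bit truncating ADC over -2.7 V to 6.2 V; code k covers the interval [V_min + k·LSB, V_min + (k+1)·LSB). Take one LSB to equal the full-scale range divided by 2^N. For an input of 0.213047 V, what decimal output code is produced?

Full-scale range = 6.2 V − (-2.7 V) = 8.9 V. LSB = 8.9 V / 2^12 ≈ 2.173 mV.
code = ⌊(V_in − V_min)/LSB⌋ = ⌊(V_in − V_min) × 2^12 / range⌋
     = ⌊(0.213047 − (-2.7)) × 4096 / 8.9⌋ = ⌊2.913047 × 4096/8.9⌋
     = ⌊1340.656⌋ = 1340.

1340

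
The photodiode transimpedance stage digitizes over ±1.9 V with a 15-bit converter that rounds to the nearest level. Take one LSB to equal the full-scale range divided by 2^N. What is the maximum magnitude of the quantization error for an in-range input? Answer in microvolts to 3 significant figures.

58.0 µV

The full-scale span is 1.9 − (-1.9) = 3.8 V.
Step size = 3.8/32768 V = 115.97 µV.
A rounding quantizer has |error| ≤ LSB/2 = 58.0 µV.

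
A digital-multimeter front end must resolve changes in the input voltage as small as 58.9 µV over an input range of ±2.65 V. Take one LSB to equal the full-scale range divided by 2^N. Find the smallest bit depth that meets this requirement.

17 bits

Span: 2.65 V − (-2.65 V) = 5.3 V.
Levels needed ≥ 5.3/58.9 µV = 89980. 2^17 = 131072 suffices, so N_min = 17.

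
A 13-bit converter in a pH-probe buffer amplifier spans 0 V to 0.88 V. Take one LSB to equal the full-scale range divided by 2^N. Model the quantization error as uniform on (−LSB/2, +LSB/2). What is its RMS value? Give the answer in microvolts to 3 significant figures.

31.0 µV

Range is 0.88 V.
LSB = 0.88 V / 2^13 = 107.42 µV.
V_rms = LSB/√12 = 107.42 µV / √12 = 31.0 µV.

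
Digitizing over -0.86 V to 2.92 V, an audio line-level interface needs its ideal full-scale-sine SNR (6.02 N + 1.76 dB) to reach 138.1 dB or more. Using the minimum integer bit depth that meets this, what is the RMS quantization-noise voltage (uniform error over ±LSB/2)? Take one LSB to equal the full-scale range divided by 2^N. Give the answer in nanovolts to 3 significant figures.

Full-scale range = 2.92 V − (-0.86 V) = 3.78 V.
Required N = ⌈(138.1 − 1.76)/6.02⌉ = ⌈22.648⌉ = 23.
One LSB is 3.78 V / 8388608 = 450.61 nV.
σ_q = LSB/√12 = 450.61 nV/3.4641 = 130 nV.

130 nV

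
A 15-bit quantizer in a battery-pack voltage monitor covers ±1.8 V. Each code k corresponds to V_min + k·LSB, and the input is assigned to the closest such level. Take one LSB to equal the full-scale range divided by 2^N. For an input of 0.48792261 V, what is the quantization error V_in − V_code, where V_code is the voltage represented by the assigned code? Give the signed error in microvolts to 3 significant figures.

+19.8 µV

Full-scale range = 1.8 V − (-1.8 V) = 3.6 V. LSB = 3.6 V / 2^15 ≈ 109.9 µV.
(V_in − V_min)/LSB = (0.48792261 − (-1.8)) × 32768/3.6 = 20825.1800 → nearest code k = 20825.
Reconstructed level: -1.8 + 20825 × 3.6/32768 V = 0.48790283203 V.
Error = V_in − V_code = 0.48792261 − (0.48790283203) = +19.8 µV.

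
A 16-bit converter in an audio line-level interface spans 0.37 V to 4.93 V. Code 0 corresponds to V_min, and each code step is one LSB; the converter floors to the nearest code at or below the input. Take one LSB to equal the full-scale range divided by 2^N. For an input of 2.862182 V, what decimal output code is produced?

Full-scale range = 4.93 V − (0.37 V) = 4.56 V. LSB = 4.56 V / 2^16 ≈ 69.58 µV.
(V_in − V_min) × 2^16/range = (2.862182 − (0.37)) × 65536/4.56 = 35817.465.
Floor → code = 35817.

35817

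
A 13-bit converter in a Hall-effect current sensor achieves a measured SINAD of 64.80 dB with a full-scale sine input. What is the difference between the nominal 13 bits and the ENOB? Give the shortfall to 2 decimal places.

2.53 bits

ENOB = (SINAD − 1.76)/6.02 = (64.80 − 1.76)/6.02 = 10.4718 bits.
13 − 10.4718 = 2.53 bits below nominal.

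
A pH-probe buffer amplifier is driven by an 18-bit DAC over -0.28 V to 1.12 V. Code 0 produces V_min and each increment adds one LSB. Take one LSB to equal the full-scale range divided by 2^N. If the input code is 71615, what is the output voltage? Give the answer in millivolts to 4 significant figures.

102.5 mV

Range = 1.12 − (-0.28) = 1.4 V. LSB = 1.4 V / 2^18.
V_out = -0.28 + 71615 × (1.4/262144) V
      = -0.28 V + 0.382465 V = 0.102465 V.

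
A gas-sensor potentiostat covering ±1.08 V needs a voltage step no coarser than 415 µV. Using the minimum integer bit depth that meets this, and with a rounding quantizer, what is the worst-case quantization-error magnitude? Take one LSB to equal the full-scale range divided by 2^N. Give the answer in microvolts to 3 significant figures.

The full-scale span is 1.08 − (-1.08) = 2.16 V.
Levels needed ≥ 2.16/415 µV = 5205. 2^13 = 8192 suffices, so N_min = 13.
Step size = 2.16/8192 V = 263.67 µV.
|e|_max = LSB/2 = 132 µV.

132 µV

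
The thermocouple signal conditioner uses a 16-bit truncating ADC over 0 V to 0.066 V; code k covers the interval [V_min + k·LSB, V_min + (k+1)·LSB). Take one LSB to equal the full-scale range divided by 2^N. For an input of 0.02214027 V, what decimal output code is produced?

21984

Span = 0.066 V. LSB = 0.066 V / 2^16 ≈ 1.007 µV.
code = ⌊(V_in − V_min)/LSB⌋ = ⌊(V_in − V_min) × 2^16 / range⌋
     = ⌊(0.02214027 − (0)) × 65536 / 0.066⌋ = ⌊0.02214027 × 65536/0.066⌋
     = ⌊21984.617⌋ = 21984.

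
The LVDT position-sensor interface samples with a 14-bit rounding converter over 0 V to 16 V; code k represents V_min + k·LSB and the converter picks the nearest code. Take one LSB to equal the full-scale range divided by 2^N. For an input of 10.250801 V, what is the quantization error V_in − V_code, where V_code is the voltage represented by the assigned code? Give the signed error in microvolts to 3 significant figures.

Full-scale range = 16 V. LSB = 16 V / 2^14 ≈ 0.9766 mV.
(10.250801 − (0)) / LSB = 10.250801 × 16384/16 = 10496.8202. Nearest integer: k = 10497.
V_code = 0 + (10497/16384) × 16 = 10.250976563 V.
e = 10.250801 − (10.250976563) = −176 µV.

−176 µV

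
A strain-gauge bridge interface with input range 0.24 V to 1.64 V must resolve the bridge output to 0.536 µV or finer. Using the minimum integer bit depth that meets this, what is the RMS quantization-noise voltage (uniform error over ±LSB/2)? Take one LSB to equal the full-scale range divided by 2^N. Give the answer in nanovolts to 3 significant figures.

96.4 nV

The full-scale span is 1.64 − (0.24) = 1.4 V.
Required number of levels: 1.4/0.536 µV = 2.6119e6; smallest N with 2^N ≥ that is 22.
LSB = 1.4 V ÷ 2^22 = 1.4/4194304 V = 333.79 nV.
σ_q = LSB/√12 = 333.79 nV/3.4641 = 96.4 nV.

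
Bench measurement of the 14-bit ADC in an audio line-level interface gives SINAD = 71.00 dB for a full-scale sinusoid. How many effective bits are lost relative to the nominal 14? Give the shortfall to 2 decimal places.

2.50 bits

ENOB = (SINAD − 1.76)/6.02 = (71.00 − 1.76)/6.02 = 11.5017 bits.
14 − 11.5017 = 2.50 bits below nominal.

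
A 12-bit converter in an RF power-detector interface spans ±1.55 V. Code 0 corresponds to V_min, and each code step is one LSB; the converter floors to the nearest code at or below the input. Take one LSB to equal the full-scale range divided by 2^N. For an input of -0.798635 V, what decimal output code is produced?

992

Full-scale range = 1.55 V − (-1.55 V) = 3.1 V. LSB = 3.1 V / 2^12 ≈ 0.7568 mV.
(V_in − V_min) × 2^12/range = (-0.798635 − (-1.55)) × 4096/3.1 = 992.771.
Floor → code = 992.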